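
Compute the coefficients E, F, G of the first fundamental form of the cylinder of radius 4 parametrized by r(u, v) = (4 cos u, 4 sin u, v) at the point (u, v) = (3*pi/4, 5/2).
E = 16;  F = 0;  G = 1

Partials: r_u = (-4*sin(u), 4*cos(u), 0), r_v = (0, 0, 1). As functions of (u, v):
  E = r_u · r_u = 16,
  F = r_u · r_v = 0,
  G = r_v · r_v = 1.
Evaluating at (u, v) = (3*pi/4, 5/2): E = 16, F = 0, G = 1.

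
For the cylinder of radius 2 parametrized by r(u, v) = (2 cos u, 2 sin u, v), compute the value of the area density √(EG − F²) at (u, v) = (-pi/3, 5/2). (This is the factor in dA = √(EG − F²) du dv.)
√(EG − F²)|_{(-pi/3, 5/2)} = 2

E = 4, F = 0, G = 1, so EG − F² = 4. Taking the positive square root: √(EG − F²) = 2. At (u, v) = (-pi/3, 5/2): 2.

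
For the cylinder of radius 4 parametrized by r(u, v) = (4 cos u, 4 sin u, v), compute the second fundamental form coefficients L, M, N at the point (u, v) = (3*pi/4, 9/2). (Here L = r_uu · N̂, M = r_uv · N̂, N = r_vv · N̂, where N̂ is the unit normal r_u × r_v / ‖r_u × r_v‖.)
L = -4;  M = 0;  N = 0

Compute the unit normal N̂(u, v) = (cos(u), sin(u), 0), and the second partials r_uu, r_uv, r_vv. Take dot products:
  L(u, v) = r_uu · N̂ = -4,
  M(u, v) = r_uv · N̂ = 0,
  N(u, v) = r_vv · N̂ = 0.
Evaluating at (u, v) = (3*pi/4, 9/2):
  L = -4, M = 0, N = 0.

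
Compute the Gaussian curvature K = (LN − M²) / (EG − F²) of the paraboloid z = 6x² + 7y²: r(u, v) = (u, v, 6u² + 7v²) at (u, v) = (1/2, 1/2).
K = 42/1849

Coefficients of the first fundamental form: E = 144*u^2 + 1, F = 168*u*v, G = 196*v^2 + 1.
Coefficients of the second fundamental form: L = 12/sqrt(144*u^2 + 196*v^2 + 1), M = 0, N = 14/sqrt(144*u^2 + 196*v^2 + 1).
Assemble K = (LN − M²)/(EG − F²) = 168/(20736*u^4 + 56448*u^2*v^2 + 288*u^2 + 38416*v^4 + 392*v^2 + 1). At (u, v) = (1/2, 1/2): K = 42/1849.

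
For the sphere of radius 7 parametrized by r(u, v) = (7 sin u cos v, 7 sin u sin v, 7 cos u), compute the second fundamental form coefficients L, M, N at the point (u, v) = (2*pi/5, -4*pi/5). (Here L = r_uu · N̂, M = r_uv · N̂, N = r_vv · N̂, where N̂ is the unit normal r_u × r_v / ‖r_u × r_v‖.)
L = -7;  M = 0;  N = -35/8 - 7*sqrt(5)/8

Compute the unit normal N̂(u, v) = (sin(u)^2*cos(v)/Abs(sin(u)), sin(u)^2*sin(v)/Abs(sin(u)), sin(2*u)/(2*Abs(sin(u)))), and the second partials r_uu, r_uv, r_vv. Take dot products:
  L(u, v) = r_uu · N̂ = -7*sin(u)/Abs(sin(u)),
  M(u, v) = r_uv · N̂ = 0,
  N(u, v) = r_vv · N̂ = -7*sin(u)^3/Abs(sin(u)).
Evaluating at (u, v) = (2*pi/5, -4*pi/5):
  L = -7, M = 0, N = -35/8 - 7*sqrt(5)/8.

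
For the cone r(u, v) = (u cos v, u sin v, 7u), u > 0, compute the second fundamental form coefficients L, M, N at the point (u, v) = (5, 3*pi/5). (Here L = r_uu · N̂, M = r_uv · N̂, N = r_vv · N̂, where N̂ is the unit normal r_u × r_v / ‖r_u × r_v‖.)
L = 0;  M = 0;  N = 7*sqrt(2)/2

Compute the unit normal N̂(u, v) = (-7*sqrt(2)*u*cos(v)/(10*Abs(u)), -7*sqrt(2)*u*sin(v)/(10*Abs(u)), sqrt(2)*u/(10*Abs(u))), and the second partials r_uu, r_uv, r_vv. Take dot products:
  L(u, v) = r_uu · N̂ = 0,
  M(u, v) = r_uv · N̂ = 0,
  N(u, v) = r_vv · N̂ = 7*sqrt(2)*u^2/(10*Abs(u)).
Evaluating at (u, v) = (5, 3*pi/5):
  L = 0, M = 0, N = 7*sqrt(2)/2.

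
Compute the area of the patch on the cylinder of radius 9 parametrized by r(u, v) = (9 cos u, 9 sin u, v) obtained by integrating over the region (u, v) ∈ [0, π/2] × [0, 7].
Area = 63*pi/2

Area = ∫∫ √(EG − F²) du dv with √(EG − F²) = 9. Integrating over [0, π/2] × [0, 7] gives 63*pi/2.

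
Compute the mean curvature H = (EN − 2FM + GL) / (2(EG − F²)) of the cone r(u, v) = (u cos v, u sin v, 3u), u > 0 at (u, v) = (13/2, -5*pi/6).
H = 3*sqrt(10)/130

With E = 10, F = 0, G = u^2, L = 0, M = 0, N = 3*sqrt(10)*u^2/(10*Abs(u)), assemble
  H = (EN − 2FM + GL) / (2(EG − F²)) = 3*sqrt(10)/(20*Abs(u)).
At (u, v) = (13/2, -5*pi/6): H = 3*sqrt(10)/130.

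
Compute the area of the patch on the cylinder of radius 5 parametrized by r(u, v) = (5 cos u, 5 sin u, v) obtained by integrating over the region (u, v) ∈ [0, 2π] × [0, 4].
Area = 40*pi

Area = ∫∫ √(EG − F²) du dv with √(EG − F²) = 5. Integrating over [0, 2π] × [0, 4] gives 40*pi.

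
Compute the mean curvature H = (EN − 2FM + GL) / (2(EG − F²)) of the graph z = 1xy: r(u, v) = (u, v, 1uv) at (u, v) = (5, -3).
H = 3*sqrt(35)/245

With E = v^2 + 1, F = u*v, G = u^2 + 1, L = 0, M = 1/sqrt(u^2 + v^2 + 1), N = 0, assemble
  H = (EN − 2FM + GL) / (2(EG − F²)) = -u*v/(u^2 + v^2 + 1)^(3/2).
At (u, v) = (5, -3): H = 3*sqrt(35)/245.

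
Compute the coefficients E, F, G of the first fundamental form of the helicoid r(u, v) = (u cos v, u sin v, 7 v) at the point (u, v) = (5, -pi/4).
E = 1;  F = 0;  G = 74

Partials: r_u = (cos(v), sin(v), 0), r_v = (-u*sin(v), u*cos(v), 7). As functions of (u, v):
  E = r_u · r_u = 1,
  F = r_u · r_v = 0,
  G = r_v · r_v = u^2 + 49.
Evaluating at (u, v) = (5, -pi/4): E = 1, F = 0, G = 74.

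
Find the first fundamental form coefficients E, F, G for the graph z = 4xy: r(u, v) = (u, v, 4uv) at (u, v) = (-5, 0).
E = 1;  F = 0;  G = 401

Partials: r_u = (1, 0, 4*v), r_v = (0, 1, 4*u). As functions of (u, v):
  E = r_u · r_u = 16*v^2 + 1,
  F = r_u · r_v = 16*u*v,
  G = r_v · r_v = 16*u^2 + 1.
Evaluating at (u, v) = (-5, 0): E = 1, F = 0, G = 401.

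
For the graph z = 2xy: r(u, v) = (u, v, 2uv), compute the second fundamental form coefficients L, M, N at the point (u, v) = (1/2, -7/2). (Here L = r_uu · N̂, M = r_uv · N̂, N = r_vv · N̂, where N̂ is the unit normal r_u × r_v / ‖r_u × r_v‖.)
L = 0;  M = 2*sqrt(51)/51;  N = 0

Compute the unit normal N̂(u, v) = (-2*v/sqrt(4*u^2 + 4*v^2 + 1), -2*u/sqrt(4*u^2 + 4*v^2 + 1), 1/sqrt(4*u^2 + 4*v^2 + 1)), and the second partials r_uu, r_uv, r_vv. Take dot products:
  L(u, v) = r_uu · N̂ = 0,
  M(u, v) = r_uv · N̂ = 2/sqrt(4*u^2 + 4*v^2 + 1),
  N(u, v) = r_vv · N̂ = 0.
Evaluating at (u, v) = (1/2, -7/2):
  L = 0, M = 2*sqrt(51)/51, N = 0.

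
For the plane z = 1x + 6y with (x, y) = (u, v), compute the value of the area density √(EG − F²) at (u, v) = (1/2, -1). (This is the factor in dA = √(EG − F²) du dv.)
√(EG − F²)|_{(1/2, -1)} = sqrt(38)

E = 2, F = 6, G = 37, so EG − F² = 38. Taking the positive square root: √(EG − F²) = sqrt(38). At (u, v) = (1/2, -1): sqrt(38).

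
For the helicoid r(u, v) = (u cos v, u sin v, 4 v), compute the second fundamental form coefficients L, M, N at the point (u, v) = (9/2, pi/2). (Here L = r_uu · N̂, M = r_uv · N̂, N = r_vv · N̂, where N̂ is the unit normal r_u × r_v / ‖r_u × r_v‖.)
L = 0;  M = -8*sqrt(145)/145;  N = 0

Compute the unit normal N̂(u, v) = (4*sin(v)/sqrt(u^2 + 16), -4*cos(v)/sqrt(u^2 + 16), u/sqrt(u^2 + 16)), and the second partials r_uu, r_uv, r_vv. Take dot products:
  L(u, v) = r_uu · N̂ = 0,
  M(u, v) = r_uv · N̂ = -4/sqrt(u^2 + 16),
  N(u, v) = r_vv · N̂ = 0.
Evaluating at (u, v) = (9/2, pi/2):
  L = 0, M = -8*sqrt(145)/145, N = 0.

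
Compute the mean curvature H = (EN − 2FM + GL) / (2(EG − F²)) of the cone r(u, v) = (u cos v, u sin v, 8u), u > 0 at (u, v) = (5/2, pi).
H = 8*sqrt(65)/325

With E = 65, F = 0, G = u^2, L = 0, M = 0, N = 8*sqrt(65)*u^2/(65*Abs(u)), assemble
  H = (EN − 2FM + GL) / (2(EG − F²)) = 4*sqrt(65)/(65*Abs(u)).
At (u, v) = (5/2, pi): H = 8*sqrt(65)/325.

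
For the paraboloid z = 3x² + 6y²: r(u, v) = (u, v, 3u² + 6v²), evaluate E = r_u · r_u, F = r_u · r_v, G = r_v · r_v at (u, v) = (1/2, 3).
E = 10;  F = 108;  G = 1297

Partials: r_u = (1, 0, 6*u), r_v = (0, 1, 12*v). As functions of (u, v):
  E = r_u · r_u = 36*u^2 + 1,
  F = r_u · r_v = 72*u*v,
  G = r_v · r_v = 144*v^2 + 1.
Evaluating at (u, v) = (1/2, 3): E = 10, F = 108, G = 1297.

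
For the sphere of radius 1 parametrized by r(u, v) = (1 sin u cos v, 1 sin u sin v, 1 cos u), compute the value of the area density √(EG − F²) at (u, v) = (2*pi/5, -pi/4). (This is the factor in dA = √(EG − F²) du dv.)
√(EG − F²)|_{(2*pi/5, -pi/4)} = sqrt(2*sqrt(5) + 10)/4

E = 1, F = 0, G = sin(u)^2, so EG − F² = sin(u)^2. Taking the positive square root: √(EG − F²) = Abs(sin(u)). At (u, v) = (2*pi/5, -pi/4): sqrt(2*sqrt(5) + 10)/4.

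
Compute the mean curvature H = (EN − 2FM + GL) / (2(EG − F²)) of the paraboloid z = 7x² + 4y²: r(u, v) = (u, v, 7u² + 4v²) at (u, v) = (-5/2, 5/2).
H = 7711*sqrt(1626)/2643876

With E = 196*u^2 + 1, F = 112*u*v, G = 64*v^2 + 1, L = 14/sqrt(196*u^2 + 64*v^2 + 1), M = 0, N = 8/sqrt(196*u^2 + 64*v^2 + 1), assemble
  H = (EN − 2FM + GL) / (2(EG − F²)) = (784*u^2 + 448*v^2 + 11)/(196*u^2 + 64*v^2 + 1)^(3/2).
At (u, v) = (-5/2, 5/2): H = 7711*sqrt(1626)/2643876.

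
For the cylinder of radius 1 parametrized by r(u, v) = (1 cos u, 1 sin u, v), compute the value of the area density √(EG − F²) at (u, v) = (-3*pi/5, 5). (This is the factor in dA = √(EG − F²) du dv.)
√(EG − F²)|_{(-3*pi/5, 5)} = 1

E = 1, F = 0, G = 1, so EG − F² = 1. Taking the positive square root: √(EG − F²) = 1. At (u, v) = (-3*pi/5, 5): 1.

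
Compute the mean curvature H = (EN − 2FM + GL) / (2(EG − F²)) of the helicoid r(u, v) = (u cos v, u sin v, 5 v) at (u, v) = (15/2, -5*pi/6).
H = 0

With E = 1, F = 0, G = u^2 + 25, L = 0, M = -5/sqrt(u^2 + 25), N = 0, assemble
  H = (EN − 2FM + GL) / (2(EG − F²)) = 0.
At (u, v) = (15/2, -5*pi/6): H = 0.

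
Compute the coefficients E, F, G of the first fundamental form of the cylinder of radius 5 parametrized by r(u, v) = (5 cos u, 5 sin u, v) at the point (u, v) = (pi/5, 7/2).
E = 25;  F = 0;  G = 1

Partials: r_u = (-5*sin(u), 5*cos(u), 0), r_v = (0, 0, 1). As functions of (u, v):
  E = r_u · r_u = 25,
  F = r_u · r_v = 0,
  G = r_v · r_v = 1.
Evaluating at (u, v) = (pi/5, 7/2): E = 25, F = 0, G = 1.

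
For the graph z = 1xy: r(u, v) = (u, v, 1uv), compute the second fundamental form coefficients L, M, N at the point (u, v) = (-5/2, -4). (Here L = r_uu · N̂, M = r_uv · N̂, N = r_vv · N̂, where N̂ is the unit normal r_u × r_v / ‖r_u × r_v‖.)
L = 0;  M = 2*sqrt(93)/93;  N = 0

Compute the unit normal N̂(u, v) = (-v/sqrt(u^2 + v^2 + 1), -u/sqrt(u^2 + v^2 + 1), 1/sqrt(u^2 + v^2 + 1)), and the second partials r_uu, r_uv, r_vv. Take dot products:
  L(u, v) = r_uu · N̂ = 0,
  M(u, v) = r_uv · N̂ = 1/sqrt(u^2 + v^2 + 1),
  N(u, v) = r_vv · N̂ = 0.
Evaluating at (u, v) = (-5/2, -4):
  L = 0, M = 2*sqrt(93)/93, N = 0.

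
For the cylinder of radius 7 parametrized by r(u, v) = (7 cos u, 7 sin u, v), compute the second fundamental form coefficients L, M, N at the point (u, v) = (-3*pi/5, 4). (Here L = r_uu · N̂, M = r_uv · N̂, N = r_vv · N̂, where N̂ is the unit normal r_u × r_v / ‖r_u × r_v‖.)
L = -7;  M = 0;  N = 0

Compute the unit normal N̂(u, v) = (cos(u), sin(u), 0), and the second partials r_uu, r_uv, r_vv. Take dot products:
  L(u, v) = r_uu · N̂ = -7,
  M(u, v) = r_uv · N̂ = 0,
  N(u, v) = r_vv · N̂ = 0.
Evaluating at (u, v) = (-3*pi/5, 4):
  L = -7, M = 0, N = 0.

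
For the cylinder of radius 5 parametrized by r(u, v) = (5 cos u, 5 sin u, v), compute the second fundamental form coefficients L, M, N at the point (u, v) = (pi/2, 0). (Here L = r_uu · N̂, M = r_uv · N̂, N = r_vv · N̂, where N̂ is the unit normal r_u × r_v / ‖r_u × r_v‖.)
L = -5;  M = 0;  N = 0

Compute the unit normal N̂(u, v) = (cos(u), sin(u), 0), and the second partials r_uu, r_uv, r_vv. Take dot products:
  L(u, v) = r_uu · N̂ = -5,
  M(u, v) = r_uv · N̂ = 0,
  N(u, v) = r_vv · N̂ = 0.
Evaluating at (u, v) = (pi/2, 0):
  L = -5, M = 0, N = 0.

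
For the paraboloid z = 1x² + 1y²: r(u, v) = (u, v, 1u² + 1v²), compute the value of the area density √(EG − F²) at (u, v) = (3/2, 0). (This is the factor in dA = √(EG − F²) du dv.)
√(EG − F²)|_{(3/2, 0)} = sqrt(10)

E = 4*u^2 + 1, F = 4*u*v, G = 4*v^2 + 1, so EG − F² = 4*u^2 + 4*v^2 + 1. Taking the positive square root: √(EG − F²) = sqrt(4*u^2 + 4*v^2 + 1). At (u, v) = (3/2, 0): sqrt(10).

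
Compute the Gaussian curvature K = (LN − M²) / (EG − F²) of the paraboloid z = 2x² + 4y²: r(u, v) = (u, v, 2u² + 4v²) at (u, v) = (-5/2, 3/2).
K = 32/60025

Coefficients of the first fundamental form: E = 16*u^2 + 1, F = 32*u*v, G = 64*v^2 + 1.
Coefficients of the second fundamental form: L = 4/sqrt(16*u^2 + 64*v^2 + 1), M = 0, N = 8/sqrt(16*u^2 + 64*v^2 + 1).
Assemble K = (LN − M²)/(EG − F²) = 32/(256*u^4 + 2048*u^2*v^2 + 32*u^2 + 4096*v^4 + 128*v^2 + 1). At (u, v) = (-5/2, 3/2): K = 32/60025.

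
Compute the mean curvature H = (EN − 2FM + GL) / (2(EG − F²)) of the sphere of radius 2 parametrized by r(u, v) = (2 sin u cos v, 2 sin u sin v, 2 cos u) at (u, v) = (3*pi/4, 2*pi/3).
H = -1/2

With E = 4, F = 0, G = 4*sin(u)^2, L = -2*sin(u)/Abs(sin(u)), M = 0, N = -2*sin(u)^3/Abs(sin(u)), assemble
  H = (EN − 2FM + GL) / (2(EG − F²)) = -sin(u)/(2*Abs(sin(u))).
At (u, v) = (3*pi/4, 2*pi/3): H = -1/2.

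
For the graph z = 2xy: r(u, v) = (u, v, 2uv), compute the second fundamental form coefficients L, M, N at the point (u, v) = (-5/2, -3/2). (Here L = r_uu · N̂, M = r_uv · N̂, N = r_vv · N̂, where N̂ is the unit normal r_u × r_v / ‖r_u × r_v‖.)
L = 0;  M = 2*sqrt(35)/35;  N = 0

Compute the unit normal N̂(u, v) = (-2*v/sqrt(4*u^2 + 4*v^2 + 1), -2*u/sqrt(4*u^2 + 4*v^2 + 1), 1/sqrt(4*u^2 + 4*v^2 + 1)), and the second partials r_uu, r_uv, r_vv. Take dot products:
  L(u, v) = r_uu · N̂ = 0,
  M(u, v) = r_uv · N̂ = 2/sqrt(4*u^2 + 4*v^2 + 1),
  N(u, v) = r_vv · N̂ = 0.
Evaluating at (u, v) = (-5/2, -3/2):
  L = 0, M = 2*sqrt(35)/35, N = 0.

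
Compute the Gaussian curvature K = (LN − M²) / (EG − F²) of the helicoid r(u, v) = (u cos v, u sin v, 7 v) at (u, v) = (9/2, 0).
K = -784/76729

Coefficients of the first fundamental form: E = 1, F = 0, G = u^2 + 49.
Coefficients of the second fundamental form: L = 0, M = -7/sqrt(u^2 + 49), N = 0.
Assemble K = (LN − M²)/(EG − F²) = -49/(u^2 + 49)^2. At (u, v) = (9/2, 0): K = -784/76729.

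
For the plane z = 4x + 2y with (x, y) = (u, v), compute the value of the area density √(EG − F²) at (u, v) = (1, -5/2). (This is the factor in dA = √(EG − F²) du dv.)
√(EG − F²)|_{(1, -5/2)} = sqrt(21)

E = 17, F = 8, G = 5, so EG − F² = 21. Taking the positive square root: √(EG − F²) = sqrt(21). At (u, v) = (1, -5/2): sqrt(21).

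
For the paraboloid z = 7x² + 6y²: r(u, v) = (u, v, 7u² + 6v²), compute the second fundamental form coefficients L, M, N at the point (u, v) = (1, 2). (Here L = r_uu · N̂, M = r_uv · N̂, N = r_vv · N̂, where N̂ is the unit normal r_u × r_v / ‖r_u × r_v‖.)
L = 14*sqrt(773)/773;  M = 0;  N = 12*sqrt(773)/773

Compute the unit normal N̂(u, v) = (-14*u/sqrt(196*u^2 + 144*v^2 + 1), -12*v/sqrt(196*u^2 + 144*v^2 + 1), 1/sqrt(196*u^2 + 144*v^2 + 1)), and the second partials r_uu, r_uv, r_vv. Take dot products:
  L(u, v) = r_uu · N̂ = 14/sqrt(196*u^2 + 144*v^2 + 1),
  M(u, v) = r_uv · N̂ = 0,
  N(u, v) = r_vv · N̂ = 12/sqrt(196*u^2 + 144*v^2 + 1).
Evaluating at (u, v) = (1, 2):
  L = 14*sqrt(773)/773, M = 0, N = 12*sqrt(773)/773.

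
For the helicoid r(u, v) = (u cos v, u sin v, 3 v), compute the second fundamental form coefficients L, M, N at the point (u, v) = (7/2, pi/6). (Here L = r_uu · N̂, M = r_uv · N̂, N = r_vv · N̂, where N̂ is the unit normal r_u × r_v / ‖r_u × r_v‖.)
L = 0;  M = -6*sqrt(85)/85;  N = 0

Compute the unit normal N̂(u, v) = (3*sin(v)/sqrt(u^2 + 9), -3*cos(v)/sqrt(u^2 + 9), u/sqrt(u^2 + 9)), and the second partials r_uu, r_uv, r_vv. Take dot products:
  L(u, v) = r_uu · N̂ = 0,
  M(u, v) = r_uv · N̂ = -3/sqrt(u^2 + 9),
  N(u, v) = r_vv · N̂ = 0.
Evaluating at (u, v) = (7/2, pi/6):
  L = 0, M = -6*sqrt(85)/85, N = 0.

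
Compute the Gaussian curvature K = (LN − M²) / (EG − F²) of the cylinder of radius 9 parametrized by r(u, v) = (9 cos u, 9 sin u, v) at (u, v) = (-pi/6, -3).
K = 0

Coefficients of the first fundamental form: E = 81, F = 0, G = 1.
Coefficients of the second fundamental form: L = -9, M = 0, N = 0.
Assemble K = (LN − M²)/(EG − F²) = 0. At (u, v) = (-pi/6, -3): K = 0.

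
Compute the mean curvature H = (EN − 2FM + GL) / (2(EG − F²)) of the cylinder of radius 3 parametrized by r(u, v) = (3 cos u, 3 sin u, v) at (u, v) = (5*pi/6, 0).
H = -1/6

With E = 9, F = 0, G = 1, L = -3, M = 0, N = 0, assemble
  H = (EN − 2FM + GL) / (2(EG − F²)) = -1/6.
At (u, v) = (5*pi/6, 0): H = -1/6.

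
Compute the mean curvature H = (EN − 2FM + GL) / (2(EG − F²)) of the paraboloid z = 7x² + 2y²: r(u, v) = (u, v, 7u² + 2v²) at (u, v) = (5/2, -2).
H = 323*sqrt(1290)/184900

With E = 196*u^2 + 1, F = 56*u*v, G = 16*v^2 + 1, L = 14/sqrt(196*u^2 + 16*v^2 + 1), M = 0, N = 4/sqrt(196*u^2 + 16*v^2 + 1), assemble
  H = (EN − 2FM + GL) / (2(EG − F²)) = (392*u^2 + 112*v^2 + 9)/(196*u^2 + 16*v^2 + 1)^(3/2).
At (u, v) = (5/2, -2): H = 323*sqrt(1290)/184900.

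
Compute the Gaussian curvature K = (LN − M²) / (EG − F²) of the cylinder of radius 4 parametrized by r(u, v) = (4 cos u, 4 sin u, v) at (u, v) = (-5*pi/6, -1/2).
K = 0

Coefficients of the first fundamental form: E = 16, F = 0, G = 1.
Coefficients of the second fundamental form: L = -4, M = 0, N = 0.
Assemble K = (LN − M²)/(EG − F²) = 0. At (u, v) = (-5*pi/6, -1/2): K = 0.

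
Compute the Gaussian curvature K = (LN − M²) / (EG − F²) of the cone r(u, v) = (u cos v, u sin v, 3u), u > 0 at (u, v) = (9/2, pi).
K = 0

Coefficients of the first fundamental form: E = 10, F = 0, G = u^2.
Coefficients of the second fundamental form: L = 0, M = 0, N = 3*sqrt(10)*u^2/(10*Abs(u)).
Assemble K = (LN − M²)/(EG − F²) = 0. At (u, v) = (9/2, pi): K = 0.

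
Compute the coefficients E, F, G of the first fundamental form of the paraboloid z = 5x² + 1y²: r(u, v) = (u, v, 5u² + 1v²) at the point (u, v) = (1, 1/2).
E = 101;  F = 10;  G = 2

Partials: r_u = (1, 0, 10*u), r_v = (0, 1, 2*v). As functions of (u, v):
  E = r_u · r_u = 100*u^2 + 1,
  F = r_u · r_v = 20*u*v,
  G = r_v · r_v = 4*v^2 + 1.
Evaluating at (u, v) = (1, 1/2): E = 101, F = 10, G = 2.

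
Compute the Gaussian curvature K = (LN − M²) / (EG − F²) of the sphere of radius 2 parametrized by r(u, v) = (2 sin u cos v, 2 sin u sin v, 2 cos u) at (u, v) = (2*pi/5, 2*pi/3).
K = 1/4

Coefficients of the first fundamental form: E = 4, F = 0, G = 4*sin(u)^2.
Coefficients of the second fundamental form: L = -2*sin(u)/Abs(sin(u)), M = 0, N = -2*sin(u)^3/Abs(sin(u)).
Assemble K = (LN − M²)/(EG − F²) = 1/4. At (u, v) = (2*pi/5, 2*pi/3): K = 1/4.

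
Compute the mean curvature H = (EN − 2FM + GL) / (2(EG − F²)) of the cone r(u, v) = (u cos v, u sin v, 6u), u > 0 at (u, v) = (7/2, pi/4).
H = 6*sqrt(37)/259

With E = 37, F = 0, G = u^2, L = 0, M = 0, N = 6*sqrt(37)*u^2/(37*Abs(u)), assemble
  H = (EN − 2FM + GL) / (2(EG − F²)) = 3*sqrt(37)/(37*Abs(u)).
At (u, v) = (7/2, pi/4): H = 6*sqrt(37)/259.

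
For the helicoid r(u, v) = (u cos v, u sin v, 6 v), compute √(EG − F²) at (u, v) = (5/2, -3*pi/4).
√(EG − F²)|_{(5/2, -3*pi/4)} = 13/2

E = 1, F = 0, G = u^2 + 36; EG − F² = u^2 + 36; √(EG − F²) = sqrt(u^2 + 36). At the given point: 13/2.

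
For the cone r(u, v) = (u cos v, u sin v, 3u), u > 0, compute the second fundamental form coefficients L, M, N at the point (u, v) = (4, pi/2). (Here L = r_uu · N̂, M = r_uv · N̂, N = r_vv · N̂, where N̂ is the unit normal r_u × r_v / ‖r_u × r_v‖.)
L = 0;  M = 0;  N = 6*sqrt(10)/5

Compute the unit normal N̂(u, v) = (-3*sqrt(10)*u*cos(v)/(10*Abs(u)), -3*sqrt(10)*u*sin(v)/(10*Abs(u)), sqrt(10)*u/(10*Abs(u))), and the second partials r_uu, r_uv, r_vv. Take dot products:
  L(u, v) = r_uu · N̂ = 0,
  M(u, v) = r_uv · N̂ = 0,
  N(u, v) = r_vv · N̂ = 3*sqrt(10)*u^2/(10*Abs(u)).
Evaluating at (u, v) = (4, pi/2):
  L = 0, M = 0, N = 6*sqrt(10)/5.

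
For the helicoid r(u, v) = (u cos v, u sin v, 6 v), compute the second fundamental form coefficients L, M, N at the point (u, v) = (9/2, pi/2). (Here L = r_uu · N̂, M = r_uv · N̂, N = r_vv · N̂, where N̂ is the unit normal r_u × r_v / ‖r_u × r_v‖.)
L = 0;  M = -4/5;  N = 0

Compute the unit normal N̂(u, v) = (6*sin(v)/sqrt(u^2 + 36), -6*cos(v)/sqrt(u^2 + 36), u/sqrt(u^2 + 36)), and the second partials r_uu, r_uv, r_vv. Take dot products:
  L(u, v) = r_uu · N̂ = 0,
  M(u, v) = r_uv · N̂ = -6/sqrt(u^2 + 36),
  N(u, v) = r_vv · N̂ = 0.
Evaluating at (u, v) = (9/2, pi/2):
  L = 0, M = -4/5, N = 0.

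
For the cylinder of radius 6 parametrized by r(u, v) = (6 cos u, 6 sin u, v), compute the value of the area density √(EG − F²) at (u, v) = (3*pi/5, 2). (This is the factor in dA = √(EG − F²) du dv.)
√(EG − F²)|_{(3*pi/5, 2)} = 6

E = 36, F = 0, G = 1, so EG − F² = 36. Taking the positive square root: √(EG − F²) = 6. At (u, v) = (3*pi/5, 2): 6.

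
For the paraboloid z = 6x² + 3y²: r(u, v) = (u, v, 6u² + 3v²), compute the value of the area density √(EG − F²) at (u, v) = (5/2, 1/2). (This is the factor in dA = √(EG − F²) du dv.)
√(EG − F²)|_{(5/2, 1/2)} = sqrt(910)

E = 144*u^2 + 1, F = 72*u*v, G = 36*v^2 + 1, so EG − F² = 144*u^2 + 36*v^2 + 1. Taking the positive square root: √(EG − F²) = sqrt(144*u^2 + 36*v^2 + 1). At (u, v) = (5/2, 1/2): sqrt(910).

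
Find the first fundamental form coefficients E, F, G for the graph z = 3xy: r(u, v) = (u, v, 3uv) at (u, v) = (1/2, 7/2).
E = 445/4;  F = 63/4;  G = 13/4

Partials: r_u = (1, 0, 3*v), r_v = (0, 1, 3*u). As functions of (u, v):
  E = r_u · r_u = 9*v^2 + 1,
  F = r_u · r_v = 9*u*v,
  G = r_v · r_v = 9*u^2 + 1.
Evaluating at (u, v) = (1/2, 7/2): E = 445/4, F = 63/4, G = 13/4.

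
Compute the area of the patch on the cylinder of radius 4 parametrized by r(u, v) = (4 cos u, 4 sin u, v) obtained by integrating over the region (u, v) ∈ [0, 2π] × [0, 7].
Area = 56*pi

Area = ∫∫ √(EG − F²) du dv with √(EG − F²) = 4. Integrating over [0, 2π] × [0, 7] gives 56*pi.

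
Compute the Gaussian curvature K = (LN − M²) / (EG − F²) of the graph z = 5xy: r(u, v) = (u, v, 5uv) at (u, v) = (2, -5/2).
K = -400/1058841

Coefficients of the first fundamental form: E = 25*v^2 + 1, F = 25*u*v, G = 25*u^2 + 1.
Coefficients of the second fundamental form: L = 0, M = 5/sqrt(25*u^2 + 25*v^2 + 1), N = 0.
Assemble K = (LN − M²)/(EG − F²) = -25/(625*u^4 + 1250*u^2*v^2 + 50*u^2 + 625*v^4 + 50*v^2 + 1). At (u, v) = (2, -5/2): K = -400/1058841.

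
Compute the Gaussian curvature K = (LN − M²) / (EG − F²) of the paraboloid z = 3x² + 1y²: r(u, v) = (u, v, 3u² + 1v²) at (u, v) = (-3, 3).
K = 12/130321

Coefficients of the first fundamental form: E = 36*u^2 + 1, F = 12*u*v, G = 4*v^2 + 1.
Coefficients of the second fundamental form: L = 6/sqrt(36*u^2 + 4*v^2 + 1), M = 0, N = 2/sqrt(36*u^2 + 4*v^2 + 1).
Assemble K = (LN − M²)/(EG − F²) = 12/(1296*u^4 + 288*u^2*v^2 + 72*u^2 + 16*v^4 + 8*v^2 + 1). At (u, v) = (-3, 3): K = 12/130321.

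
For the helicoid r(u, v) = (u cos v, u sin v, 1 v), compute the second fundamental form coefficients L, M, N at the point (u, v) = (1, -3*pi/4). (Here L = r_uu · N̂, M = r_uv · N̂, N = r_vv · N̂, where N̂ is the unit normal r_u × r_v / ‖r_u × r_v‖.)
L = 0;  M = -sqrt(2)/2;  N = 0

Compute the unit normal N̂(u, v) = (sin(v)/sqrt(u^2 + 1), -cos(v)/sqrt(u^2 + 1), u/sqrt(u^2 + 1)), and the second partials r_uu, r_uv, r_vv. Take dot products:
  L(u, v) = r_uu · N̂ = 0,
  M(u, v) = r_uv · N̂ = -1/sqrt(u^2 + 1),
  N(u, v) = r_vv · N̂ = 0.
Evaluating at (u, v) = (1, -3*pi/4):
  L = 0, M = -sqrt(2)/2, N = 0.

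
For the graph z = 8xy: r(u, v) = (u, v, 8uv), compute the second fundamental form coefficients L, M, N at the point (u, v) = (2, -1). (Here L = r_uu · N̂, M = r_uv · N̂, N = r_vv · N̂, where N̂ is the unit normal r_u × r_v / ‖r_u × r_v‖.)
L = 0;  M = 8*sqrt(321)/321;  N = 0

Compute the unit normal N̂(u, v) = (-8*v/sqrt(64*u^2 + 64*v^2 + 1), -8*u/sqrt(64*u^2 + 64*v^2 + 1), 1/sqrt(64*u^2 + 64*v^2 + 1)), and the second partials r_uu, r_uv, r_vv. Take dot products:
  L(u, v) = r_uu · N̂ = 0,
  M(u, v) = r_uv · N̂ = 8/sqrt(64*u^2 + 64*v^2 + 1),
  N(u, v) = r_vv · N̂ = 0.
Evaluating at (u, v) = (2, -1):
  L = 0, M = 8*sqrt(321)/321, N = 0.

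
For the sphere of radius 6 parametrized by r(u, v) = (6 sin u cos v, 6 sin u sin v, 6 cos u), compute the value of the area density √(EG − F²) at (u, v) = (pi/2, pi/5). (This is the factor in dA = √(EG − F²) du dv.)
√(EG − F²)|_{(pi/2, pi/5)} = 36

E = 36, F = 0, G = 36*sin(u)^2, so EG − F² = 1296*sin(u)^2. Taking the positive square root: √(EG − F²) = 36*Abs(sin(u)). At (u, v) = (pi/2, pi/5): 36.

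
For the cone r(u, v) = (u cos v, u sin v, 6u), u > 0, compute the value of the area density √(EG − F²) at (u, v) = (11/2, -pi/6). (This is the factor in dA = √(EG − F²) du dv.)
√(EG − F²)|_{(11/2, -pi/6)} = 11*sqrt(37)/2

E = 37, F = 0, G = u^2, so EG − F² = 37*u^2. Taking the positive square root: √(EG − F²) = sqrt(37)*Abs(u). At (u, v) = (11/2, -pi/6): 11*sqrt(37)/2.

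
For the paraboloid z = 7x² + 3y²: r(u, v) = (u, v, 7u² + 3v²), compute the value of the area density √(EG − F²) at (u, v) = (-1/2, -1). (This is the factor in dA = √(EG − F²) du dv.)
√(EG − F²)|_{(-1/2, -1)} = sqrt(86)

E = 196*u^2 + 1, F = 84*u*v, G = 36*v^2 + 1, so EG − F² = 196*u^2 + 36*v^2 + 1. Taking the positive square root: √(EG − F²) = sqrt(196*u^2 + 36*v^2 + 1). At (u, v) = (-1/2, -1): sqrt(86).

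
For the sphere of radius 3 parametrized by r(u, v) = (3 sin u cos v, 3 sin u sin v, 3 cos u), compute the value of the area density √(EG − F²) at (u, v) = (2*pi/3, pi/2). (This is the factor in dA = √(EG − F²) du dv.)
√(EG − F²)|_{(2*pi/3, pi/2)} = 9*sqrt(3)/2

E = 9, F = 0, G = 9*sin(u)^2, so EG − F² = 81*sin(u)^2. Taking the positive square root: √(EG − F²) = 9*Abs(sin(u)). At (u, v) = (2*pi/3, pi/2): 9*sqrt(3)/2.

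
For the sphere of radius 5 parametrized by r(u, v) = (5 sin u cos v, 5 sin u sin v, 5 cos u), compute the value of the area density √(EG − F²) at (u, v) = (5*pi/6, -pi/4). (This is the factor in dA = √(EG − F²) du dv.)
√(EG − F²)|_{(5*pi/6, -pi/4)} = 25/2

E = 25, F = 0, G = 25*sin(u)^2, so EG − F² = 625*sin(u)^2. Taking the positive square root: √(EG − F²) = 25*Abs(sin(u)). At (u, v) = (5*pi/6, -pi/4): 25/2.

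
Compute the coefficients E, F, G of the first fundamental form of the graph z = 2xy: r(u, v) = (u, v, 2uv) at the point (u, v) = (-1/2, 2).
E = 17;  F = -4;  G = 2

Partials: r_u = (1, 0, 2*v), r_v = (0, 1, 2*u). As functions of (u, v):
  E = r_u · r_u = 4*v^2 + 1,
  F = r_u · r_v = 4*u*v,
  G = r_v · r_v = 4*u^2 + 1.
Evaluating at (u, v) = (-1/2, 2): E = 17, F = -4, G = 2.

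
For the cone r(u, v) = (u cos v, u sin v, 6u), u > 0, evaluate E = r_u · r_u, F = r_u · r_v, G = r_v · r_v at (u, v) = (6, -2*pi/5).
E = 37;  F = 0;  G = 36

Partials: r_u = (cos(v), sin(v), 6), r_v = (-u*sin(v), u*cos(v), 0). As functions of (u, v):
  E = r_u · r_u = 37,
  F = r_u · r_v = 0,
  G = r_v · r_v = u^2.
Evaluating at (u, v) = (6, -2*pi/5): E = 37, F = 0, G = 36.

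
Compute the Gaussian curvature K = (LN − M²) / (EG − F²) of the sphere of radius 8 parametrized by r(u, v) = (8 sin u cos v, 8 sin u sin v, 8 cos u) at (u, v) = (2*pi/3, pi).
K = 1/64

Coefficients of the first fundamental form: E = 64, F = 0, G = 64*sin(u)^2.
Coefficients of the second fundamental form: L = -8*sin(u)/Abs(sin(u)), M = 0, N = -8*sin(u)^3/Abs(sin(u)).
Assemble K = (LN − M²)/(EG − F²) = 1/64. At (u, v) = (2*pi/3, pi): K = 1/64.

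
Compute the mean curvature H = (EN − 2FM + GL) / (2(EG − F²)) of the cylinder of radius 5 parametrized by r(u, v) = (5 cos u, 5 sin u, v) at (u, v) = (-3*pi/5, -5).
H = -1/10

With E = 25, F = 0, G = 1, L = -5, M = 0, N = 0, assemble
  H = (EN − 2FM + GL) / (2(EG − F²)) = -1/10.
At (u, v) = (-3*pi/5, -5): H = -1/10.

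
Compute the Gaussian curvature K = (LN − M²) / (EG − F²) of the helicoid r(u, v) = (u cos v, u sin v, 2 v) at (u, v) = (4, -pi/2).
K = -1/100

Coefficients of the first fundamental form: E = 1, F = 0, G = u^2 + 4.
Coefficients of the second fundamental form: L = 0, M = -2/sqrt(u^2 + 4), N = 0.
Assemble K = (LN − M²)/(EG − F²) = -4/(u^2 + 4)^2. At (u, v) = (4, -pi/2): K = -1/100.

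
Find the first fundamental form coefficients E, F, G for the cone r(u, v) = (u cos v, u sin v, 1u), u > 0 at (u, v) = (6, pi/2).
E = 2;  F = 0;  G = 36

Partials: r_u = (cos(v), sin(v), 1), r_v = (-u*sin(v), u*cos(v), 0). As functions of (u, v):
  E = r_u · r_u = 2,
  F = r_u · r_v = 0,
  G = r_v · r_v = u^2.
Evaluating at (u, v) = (6, pi/2): E = 2, F = 0, G = 36.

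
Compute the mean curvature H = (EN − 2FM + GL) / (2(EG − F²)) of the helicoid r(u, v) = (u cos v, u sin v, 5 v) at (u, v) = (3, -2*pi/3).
H = 0

With E = 1, F = 0, G = u^2 + 25, L = 0, M = -5/sqrt(u^2 + 25), N = 0, assemble
  H = (EN − 2FM + GL) / (2(EG − F²)) = 0.
At (u, v) = (3, -2*pi/3): H = 0.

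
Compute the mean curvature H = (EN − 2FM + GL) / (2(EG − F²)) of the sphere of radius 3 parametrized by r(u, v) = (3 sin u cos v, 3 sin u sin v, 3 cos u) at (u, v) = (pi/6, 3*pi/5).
H = -1/3

With E = 9, F = 0, G = 9*sin(u)^2, L = -3*sin(u)/Abs(sin(u)), M = 0, N = -3*sin(u)^3/Abs(sin(u)), assemble
  H = (EN − 2FM + GL) / (2(EG − F²)) = -sin(u)/(3*Abs(sin(u))).
At (u, v) = (pi/6, 3*pi/5): H = -1/3.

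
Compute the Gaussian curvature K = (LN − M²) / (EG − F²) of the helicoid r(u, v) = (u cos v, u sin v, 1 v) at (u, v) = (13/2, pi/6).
K = -16/29929

Coefficients of the first fundamental form: E = 1, F = 0, G = u^2 + 1.
Coefficients of the second fundamental form: L = 0, M = -1/sqrt(u^2 + 1), N = 0.
Assemble K = (LN − M²)/(EG − F²) = -1/(u^2 + 1)^2. At (u, v) = (13/2, pi/6): K = -16/29929.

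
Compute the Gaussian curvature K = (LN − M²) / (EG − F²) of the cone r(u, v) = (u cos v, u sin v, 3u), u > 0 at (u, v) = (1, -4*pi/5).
K = 0

Coefficients of the first fundamental form: E = 10, F = 0, G = u^2.
Coefficients of the second fundamental form: L = 0, M = 0, N = 3*sqrt(10)*u^2/(10*Abs(u)).
Assemble K = (LN − M²)/(EG − F²) = 0. At (u, v) = (1, -4*pi/5): K = 0.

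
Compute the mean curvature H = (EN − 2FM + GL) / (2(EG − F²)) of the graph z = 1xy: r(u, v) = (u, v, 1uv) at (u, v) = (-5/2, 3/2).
H = 15*sqrt(38)/722

With E = v^2 + 1, F = u*v, G = u^2 + 1, L = 0, M = 1/sqrt(u^2 + v^2 + 1), N = 0, assemble
  H = (EN − 2FM + GL) / (2(EG − F²)) = -u*v/(u^2 + v^2 + 1)^(3/2).
At (u, v) = (-5/2, 3/2): H = 15*sqrt(38)/722.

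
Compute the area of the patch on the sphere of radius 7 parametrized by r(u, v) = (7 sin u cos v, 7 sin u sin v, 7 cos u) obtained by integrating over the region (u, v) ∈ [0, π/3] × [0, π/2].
Area = 49*pi/4

Area = ∫∫ √(EG − F²) du dv with √(EG − F²) = 49*Abs(sin(u)). Integrating over [0, π/3] × [0, π/2] gives 49*pi/4.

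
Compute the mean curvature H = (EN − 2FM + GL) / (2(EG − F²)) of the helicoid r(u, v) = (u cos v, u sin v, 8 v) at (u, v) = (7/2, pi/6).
H = 0

With E = 1, F = 0, G = u^2 + 64, L = 0, M = -8/sqrt(u^2 + 64), N = 0, assemble
  H = (EN − 2FM + GL) / (2(EG − F²)) = 0.
At (u, v) = (7/2, pi/6): H = 0.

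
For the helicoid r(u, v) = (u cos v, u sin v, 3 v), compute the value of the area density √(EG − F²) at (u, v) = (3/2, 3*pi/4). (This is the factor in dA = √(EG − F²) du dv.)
√(EG − F²)|_{(3/2, 3*pi/4)} = 3*sqrt(5)/2

E = 1, F = 0, G = u^2 + 9, so EG − F² = u^2 + 9. Taking the positive square root: √(EG − F²) = sqrt(u^2 + 9). At (u, v) = (3/2, 3*pi/4): 3*sqrt(5)/2.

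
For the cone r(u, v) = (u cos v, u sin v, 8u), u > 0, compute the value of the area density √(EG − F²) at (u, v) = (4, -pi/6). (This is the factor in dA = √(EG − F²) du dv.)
√(EG − F²)|_{(4, -pi/6)} = 4*sqrt(65)

E = 65, F = 0, G = u^2, so EG − F² = 65*u^2. Taking the positive square root: √(EG − F²) = sqrt(65)*Abs(u). At (u, v) = (4, -pi/6): 4*sqrt(65).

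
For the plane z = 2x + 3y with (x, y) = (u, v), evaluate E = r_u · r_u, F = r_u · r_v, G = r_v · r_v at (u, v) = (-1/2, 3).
E = 5;  F = 6;  G = 10

Partials: r_u = (1, 0, 2), r_v = (0, 1, 3). As functions of (u, v):
  E = r_u · r_u = 5,
  F = r_u · r_v = 6,
  G = r_v · r_v = 10.
Evaluating at (u, v) = (-1/2, 3): E = 5, F = 6, G = 10.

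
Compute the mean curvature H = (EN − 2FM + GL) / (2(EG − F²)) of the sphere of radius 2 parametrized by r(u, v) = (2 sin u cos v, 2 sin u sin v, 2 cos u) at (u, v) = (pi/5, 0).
H = -1/2

With E = 4, F = 0, G = 4*sin(u)^2, L = -2*sin(u)/Abs(sin(u)), M = 0, N = -2*sin(u)^3/Abs(sin(u)), assemble
  H = (EN − 2FM + GL) / (2(EG − F²)) = -sin(u)/(2*Abs(sin(u))).
At (u, v) = (pi/5, 0): H = -1/2.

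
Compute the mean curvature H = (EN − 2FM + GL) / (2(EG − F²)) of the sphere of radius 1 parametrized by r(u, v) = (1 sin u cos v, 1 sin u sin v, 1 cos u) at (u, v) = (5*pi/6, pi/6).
H = -1

With E = 1, F = 0, G = sin(u)^2, L = -sin(u)/Abs(sin(u)), M = 0, N = -sin(u)^3/Abs(sin(u)), assemble
  H = (EN − 2FM + GL) / (2(EG − F²)) = -sin(u)/Abs(sin(u)).
At (u, v) = (5*pi/6, pi/6): H = -1.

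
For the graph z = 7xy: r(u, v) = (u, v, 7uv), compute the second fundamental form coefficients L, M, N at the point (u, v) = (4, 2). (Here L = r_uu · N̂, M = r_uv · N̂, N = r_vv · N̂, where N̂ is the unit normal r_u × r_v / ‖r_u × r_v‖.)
L = 0;  M = 7*sqrt(109)/327;  N = 0

Compute the unit normal N̂(u, v) = (-7*v/sqrt(49*u^2 + 49*v^2 + 1), -7*u/sqrt(49*u^2 + 49*v^2 + 1), 1/sqrt(49*u^2 + 49*v^2 + 1)), and the second partials r_uu, r_uv, r_vv. Take dot products:
  L(u, v) = r_uu · N̂ = 0,
  M(u, v) = r_uv · N̂ = 7/sqrt(49*u^2 + 49*v^2 + 1),
  N(u, v) = r_vv · N̂ = 0.
Evaluating at (u, v) = (4, 2):
  L = 0, M = 7*sqrt(109)/327, N = 0.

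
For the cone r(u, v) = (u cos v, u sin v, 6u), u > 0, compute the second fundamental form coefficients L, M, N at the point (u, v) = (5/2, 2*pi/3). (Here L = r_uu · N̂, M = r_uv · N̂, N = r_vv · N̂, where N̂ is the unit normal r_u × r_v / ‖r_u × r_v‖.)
L = 0;  M = 0;  N = 15*sqrt(37)/37

Compute the unit normal N̂(u, v) = (-6*sqrt(37)*u*cos(v)/(37*Abs(u)), -6*sqrt(37)*u*sin(v)/(37*Abs(u)), sqrt(37)*u/(37*Abs(u))), and the second partials r_uu, r_uv, r_vv. Take dot products:
  L(u, v) = r_uu · N̂ = 0,
  M(u, v) = r_uv · N̂ = 0,
  N(u, v) = r_vv · N̂ = 6*sqrt(37)*u^2/(37*Abs(u)).
Evaluating at (u, v) = (5/2, 2*pi/3):
  L = 0, M = 0, N = 15*sqrt(37)/37.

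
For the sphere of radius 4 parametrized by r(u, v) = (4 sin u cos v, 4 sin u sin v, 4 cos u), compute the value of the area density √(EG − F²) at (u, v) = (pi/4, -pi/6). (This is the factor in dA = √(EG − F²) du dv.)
√(EG − F²)|_{(pi/4, -pi/6)} = 8*sqrt(2)

E = 16, F = 0, G = 16*sin(u)^2, so EG − F² = 256*sin(u)^2. Taking the positive square root: √(EG − F²) = 16*Abs(sin(u)). At (u, v) = (pi/4, -pi/6): 8*sqrt(2).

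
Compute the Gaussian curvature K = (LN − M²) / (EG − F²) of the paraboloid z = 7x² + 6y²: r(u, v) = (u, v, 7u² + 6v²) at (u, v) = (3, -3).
K = 168/9369721

Coefficients of the first fundamental form: E = 196*u^2 + 1, F = 168*u*v, G = 144*v^2 + 1.
Coefficients of the second fundamental form: L = 14/sqrt(196*u^2 + 144*v^2 + 1), M = 0, N = 12/sqrt(196*u^2 + 144*v^2 + 1).
Assemble K = (LN − M²)/(EG − F²) = 168/(38416*u^4 + 56448*u^2*v^2 + 392*u^2 + 20736*v^4 + 288*v^2 + 1). At (u, v) = (3, -3): K = 168/9369721.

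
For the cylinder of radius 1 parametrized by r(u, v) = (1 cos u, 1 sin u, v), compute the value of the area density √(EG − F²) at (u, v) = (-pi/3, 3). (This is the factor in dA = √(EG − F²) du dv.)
√(EG − F²)|_{(-pi/3, 3)} = 1

E = 1, F = 0, G = 1, so EG − F² = 1. Taking the positive square root: √(EG − F²) = 1. At (u, v) = (-pi/3, 3): 1.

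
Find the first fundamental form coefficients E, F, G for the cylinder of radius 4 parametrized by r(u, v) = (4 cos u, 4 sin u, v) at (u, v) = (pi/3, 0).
E = 16;  F = 0;  G = 1

Partials: r_u = (-4*sin(u), 4*cos(u), 0), r_v = (0, 0, 1). As functions of (u, v):
  E = r_u · r_u = 16,
  F = r_u · r_v = 0,
  G = r_v · r_v = 1.
Evaluating at (u, v) = (pi/3, 0): E = 16, F = 0, G = 1.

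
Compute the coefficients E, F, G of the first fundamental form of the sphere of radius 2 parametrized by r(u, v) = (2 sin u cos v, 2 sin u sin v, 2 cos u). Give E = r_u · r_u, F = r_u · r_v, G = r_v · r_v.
E = 4;  F = 0;  G = 4*sin(u)^2

Compute partials: r_u = (2*cos(u)*cos(v), 2*sin(v)*cos(u), -2*sin(u)), r_v = (-2*sin(u)*sin(v), 2*sin(u)*cos(v), 0). Then
  E = r_u · r_u = 4,
  F = r_u · r_v = 0,
  G = r_v · r_v = 4*sin(u)^2.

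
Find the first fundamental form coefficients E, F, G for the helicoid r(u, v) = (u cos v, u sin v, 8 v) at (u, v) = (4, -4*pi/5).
E = 1;  F = 0;  G = 80

Partials: r_u = (cos(v), sin(v), 0), r_v = (-u*sin(v), u*cos(v), 8). As functions of (u, v):
  E = r_u · r_u = 1,
  F = r_u · r_v = 0,
  G = r_v · r_v = u^2 + 64.
Evaluating at (u, v) = (4, -4*pi/5): E = 1, F = 0, G = 80.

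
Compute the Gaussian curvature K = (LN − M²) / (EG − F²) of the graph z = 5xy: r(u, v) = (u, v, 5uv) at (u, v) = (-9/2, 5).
K = -400/20511841

Coefficients of the first fundamental form: E = 25*v^2 + 1, F = 25*u*v, G = 25*u^2 + 1.
Coefficients of the second fundamental form: L = 0, M = 5/sqrt(25*u^2 + 25*v^2 + 1), N = 0.
Assemble K = (LN − M²)/(EG − F²) = -25/(625*u^4 + 1250*u^2*v^2 + 50*u^2 + 625*v^4 + 50*v^2 + 1). At (u, v) = (-9/2, 5): K = -400/20511841.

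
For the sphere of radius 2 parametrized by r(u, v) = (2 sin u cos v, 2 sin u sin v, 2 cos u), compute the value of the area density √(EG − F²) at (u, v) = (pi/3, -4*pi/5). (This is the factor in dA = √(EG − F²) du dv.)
√(EG − F²)|_{(pi/3, -4*pi/5)} = 2*sqrt(3)

E = 4, F = 0, G = 4*sin(u)^2, so EG − F² = 16*sin(u)^2. Taking the positive square root: √(EG − F²) = 4*Abs(sin(u)). At (u, v) = (pi/3, -4*pi/5): 2*sqrt(3).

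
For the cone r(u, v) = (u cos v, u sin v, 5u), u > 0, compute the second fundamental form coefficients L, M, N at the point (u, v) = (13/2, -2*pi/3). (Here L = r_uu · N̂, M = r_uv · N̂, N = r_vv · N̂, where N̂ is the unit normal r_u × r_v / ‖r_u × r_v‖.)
L = 0;  M = 0;  N = 5*sqrt(26)/4

Compute the unit normal N̂(u, v) = (-5*sqrt(26)*u*cos(v)/(26*Abs(u)), -5*sqrt(26)*u*sin(v)/(26*Abs(u)), sqrt(26)*u/(26*Abs(u))), and the second partials r_uu, r_uv, r_vv. Take dot products:
  L(u, v) = r_uu · N̂ = 0,
  M(u, v) = r_uv · N̂ = 0,
  N(u, v) = r_vv · N̂ = 5*sqrt(26)*u^2/(26*Abs(u)).
Evaluating at (u, v) = (13/2, -2*pi/3):
  L = 0, M = 0, N = 5*sqrt(26)/4.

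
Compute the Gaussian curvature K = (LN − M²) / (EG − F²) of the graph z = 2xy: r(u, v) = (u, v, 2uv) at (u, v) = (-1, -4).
K = -4/4761

Coefficients of the first fundamental form: E = 4*v^2 + 1, F = 4*u*v, G = 4*u^2 + 1.
Coefficients of the second fundamental form: L = 0, M = 2/sqrt(4*u^2 + 4*v^2 + 1), N = 0.
Assemble K = (LN − M²)/(EG − F²) = -4/(16*u^4 + 32*u^2*v^2 + 8*u^2 + 16*v^4 + 8*v^2 + 1). At (u, v) = (-1, -4): K = -4/4761.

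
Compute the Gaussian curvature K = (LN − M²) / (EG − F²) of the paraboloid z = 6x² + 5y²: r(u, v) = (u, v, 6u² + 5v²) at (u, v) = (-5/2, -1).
K = 120/1002001

Coefficients of the first fundamental form: E = 144*u^2 + 1, F = 120*u*v, G = 100*v^2 + 1.
Coefficients of the second fundamental form: L = 12/sqrt(144*u^2 + 100*v^2 + 1), M = 0, N = 10/sqrt(144*u^2 + 100*v^2 + 1).
Assemble K = (LN − M²)/(EG − F²) = 120/(20736*u^4 + 28800*u^2*v^2 + 288*u^2 + 10000*v^4 + 200*v^2 + 1). At (u, v) = (-5/2, -1): K = 120/1002001.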